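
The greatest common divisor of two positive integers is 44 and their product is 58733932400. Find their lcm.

1334862100

Since gcd(m,n)·lcm(m,n) = mn, lcm = 58733932400/44 = 1334862100.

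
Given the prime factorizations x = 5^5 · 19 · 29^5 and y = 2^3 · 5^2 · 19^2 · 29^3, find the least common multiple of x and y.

max exponent per prime: 2^3 · 5^5 · 19^2 · 29^5 = 185113119725000

185113119725000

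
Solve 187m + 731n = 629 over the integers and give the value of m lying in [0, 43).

19

Reduce mod 731: 187m ≡ 629 (mod 731). With g = gcd(187, 731) = 17 dividing 629, divide through: 11m ≡ 37 (mod 43).
Since gcd(11, 43) = 1, m ≡ 37·(11)⁻¹ ≡ 19 (mod 43). Smallest non-negative: 19.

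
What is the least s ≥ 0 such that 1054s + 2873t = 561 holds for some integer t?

145

gcd(1054, 2873) = 17 (Euclid: 2873 = 2·1054 + 765; 1054 = 1·765 + 289; 765 = 2·289 + 187; 289 = 1·187 + 102; 187 = 1·102 + 85; 102 = 1·85 + 17; 85 = 5·17 + 0), and 17 | 561.
Extended Euclid: 1054·(30) + 2873·(-11) = 17. Scale by 33: s₀ = 990.
General solution s = s₀ + 169k; reducing mod 169 gives s = 145 (and t = -53).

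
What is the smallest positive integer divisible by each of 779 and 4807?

197087

gcd first: 4807 = 6·779 + 133; 779 = 5·133 + 114; 133 = 1·114 + 19; 114 = 6·19 + 0 → gcd = 19
lcm = 779·4807/gcd = 3744653/19 = 197087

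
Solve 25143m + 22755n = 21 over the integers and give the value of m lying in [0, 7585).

Reduce mod 22755: 25143m ≡ 21 (mod 22755). With g = gcd(25143, 22755) = 3 dividing 21, divide through: 8381m ≡ 7 (mod 7585).
Since gcd(8381, 7585) = 1, m ≡ 7·(8381)⁻¹ ≡ 162 (mod 7585). Smallest non-negative: 162.

162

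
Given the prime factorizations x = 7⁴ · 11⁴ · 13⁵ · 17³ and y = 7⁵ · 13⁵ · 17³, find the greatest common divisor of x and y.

4379814184109

min exponent per shared prime: 7⁴ · 13⁵ · 17³ = 4379814184109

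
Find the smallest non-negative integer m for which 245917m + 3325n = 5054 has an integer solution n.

12

Reduce mod 3325: 245917m ≡ 5054 (mod 3325). With g = gcd(245917, 3325) = 133 dividing 5054, divide through: 1849m ≡ 38 (mod 25).
Since gcd(1849, 25) = 1, m ≡ 38·(1849)⁻¹ ≡ 12 (mod 25). Smallest non-negative: 12.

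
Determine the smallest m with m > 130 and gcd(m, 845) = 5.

845 = 5·169. Any m with gcd(m, 845) = 5 is a multiple of 5, say 5s, with s coprime to 169.
Need s > 130/5, so s ≥ 27. First s ≥ 27 with gcd(s, 169) = 1 is s = 27. Thus m = 5·27 = 135.

135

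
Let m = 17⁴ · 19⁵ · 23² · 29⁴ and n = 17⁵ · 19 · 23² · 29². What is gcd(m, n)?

min exponent per shared prime: 17⁴ · 19 · 23² · 29² = 705993909211

705993909211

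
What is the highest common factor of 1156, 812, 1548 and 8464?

4

1156 = 2² · 17²; 812 = 2² · 7 · 29; 1548 = 2² · 3² · 43; 8464 = 2⁴ · 23²
gcd takes min exponent of each prime: 2² = 4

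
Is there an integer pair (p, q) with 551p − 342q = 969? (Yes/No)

By Bézout, 551p − 342q = 969 has integer solutions iff gcd(551, 342) | 969.
Euclid: 551 = 1·342 + 209; 342 = 1·209 + 133; 209 = 1·133 + 76; 133 = 1·76 + 57; 76 = 1·57 + 19; 57 = 3·19 + 0. gcd = 19; 969 mod 19 = 0. Yes.

Yes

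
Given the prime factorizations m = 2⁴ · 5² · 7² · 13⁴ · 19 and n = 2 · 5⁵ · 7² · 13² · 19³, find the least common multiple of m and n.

479954752550000

max exponent per prime: 2⁴ · 5⁵ · 7² · 13⁴ · 19³ = 479954752550000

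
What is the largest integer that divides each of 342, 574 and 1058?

2

gcd(342, 574): 574 = 1·342 + 232; 342 = 1·232 + 110; 232 = 2·110 + 12; 110 = 9·12 + 2; 12 = 6·2 + 0 → 2
gcd(2, 1058): 1058 = 529·2 + 0 → 2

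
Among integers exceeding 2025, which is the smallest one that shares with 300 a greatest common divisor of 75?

Multiples of 75 above 2025: 75·28, 75·29, … . Need the cofactor coprime to 300/75 = 4.
Checking s = 28, 29, … the first with gcd(s, 4) = 1 is s = 29, giving 2175.

2175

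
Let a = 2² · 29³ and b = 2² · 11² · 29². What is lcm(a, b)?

11804276

max exponent per prime: 2² · 11² · 29³ = 11804276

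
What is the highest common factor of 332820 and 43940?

20

332820 = 2² · 3² · 5 · 43²
43940 = 2² · 5 · 13³
Common: 2² · 5 = 20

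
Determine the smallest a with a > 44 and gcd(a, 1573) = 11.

Multiples of 11 above 44: 11·5, 11·6, … . Need the cofactor coprime to 1573/11 = 143.
Checking s = 5, 6, … the first with gcd(s, 143) = 1 is s = 5, giving 55.

55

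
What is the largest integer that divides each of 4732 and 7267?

Euclid: 7267 = 1·4732 + 2535; 4732 = 1·2535 + 2197; 2535 = 1·2197 + 338; 2197 = 6·338 + 169; 338 = 2·169 + 0. Last nonzero remainder: 169.

169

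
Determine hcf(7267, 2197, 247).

13

7267 = 13² · 43; 2197 = 13³; 247 = 13 · 19
gcd takes min exponent of each prime: 13 = 13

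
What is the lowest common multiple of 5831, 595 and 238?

5831 = 7³ · 17; 595 = 5 · 7 · 17; 238 = 2 · 7 · 17
lcm takes max exponent of each prime: 2 · 5 · 7³ · 17 = 58310

58310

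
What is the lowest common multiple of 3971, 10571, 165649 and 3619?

3971 = 11 · 19²; 10571 = 11 · 31²; 165649 = 11² · 37²; 3619 = 7 · 11 · 47
lcm takes max exponent of each prime: 7 · 11² · 19² · 31² · 37² · 47 = 18906681403841

18906681403841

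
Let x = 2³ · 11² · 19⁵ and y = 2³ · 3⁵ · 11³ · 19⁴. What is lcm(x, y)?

max exponent per prime: 2³ · 3⁵ · 11³ · 19⁵ = 6406817022936

6406817022936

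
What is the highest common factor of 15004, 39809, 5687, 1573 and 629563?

15004 = 2² · 11² · 31; 39809 = 7 · 11² · 47; 5687 = 11² · 47; 1573 = 11² · 13; 629563 = 11⁴ · 43
gcd takes min exponent of each prime: 11² = 121

121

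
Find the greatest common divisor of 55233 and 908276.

6137

Euclid: 908276 = 16·55233 + 24548; 55233 = 2·24548 + 6137; 24548 = 4·6137 + 0. Last nonzero remainder: 6137.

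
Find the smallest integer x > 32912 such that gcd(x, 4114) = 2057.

34969

gcd(x, 4114) = 2057 forces 2057 | x; write x = 2057s. Then gcd(2057s, 2057·2) = 2057·gcd(s, 2), so need gcd(s, 2) = 1.
2057s > 32912 gives s ≥ 17. The least s ≥ 17 coprime to 2 is 17, so x = 2057·17 = 34969.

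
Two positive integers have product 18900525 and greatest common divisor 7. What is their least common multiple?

2700075

gcd·lcm = product, so lcm = 18900525/7 = 2700075.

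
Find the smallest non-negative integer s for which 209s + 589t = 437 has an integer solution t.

Reduce mod 589: 209s ≡ 437 (mod 589). With g = gcd(209, 589) = 19 dividing 437, divide through: 11s ≡ 23 (mod 31).
Since gcd(11, 31) = 1, s ≡ 23·(11)⁻¹ ≡ 19 (mod 31). Smallest non-negative: 19.

19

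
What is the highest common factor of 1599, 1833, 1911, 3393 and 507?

39

gcd(1599, 1833): 1833 = 1·1599 + 234; 1599 = 6·234 + 195; 234 = 1·195 + 39; 195 = 5·39 + 0 → 39
gcd(39, 1911): 1911 = 49·39 + 0 → 39
gcd(39, 3393): 3393 = 87·39 + 0 → 39
gcd(39, 507): 507 = 13·39 + 0 → 39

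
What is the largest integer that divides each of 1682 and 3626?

2

1682 = 2 · 29²
3626 = 2 · 7² · 37
Common: 2 = 2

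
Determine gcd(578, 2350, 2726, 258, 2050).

2

gcd(578, 2350): 2350 = 4·578 + 38; 578 = 15·38 + 8; 38 = 4·8 + 6; 8 = 1·6 + 2; 6 = 3·2 + 0 → 2
gcd(2, 2726): 2726 = 1363·2 + 0 → 2
gcd(2, 258): 258 = 129·2 + 0 → 2
gcd(2, 2050): 2050 = 1025·2 + 0 → 2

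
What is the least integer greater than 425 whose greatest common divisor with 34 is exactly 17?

Multiples of 17 above 425: 17·26, 17·27, … . Need the cofactor coprime to 34/17 = 2.
Checking s = 26, 27, … the first with gcd(s, 2) = 1 is s = 27, giving 459.

459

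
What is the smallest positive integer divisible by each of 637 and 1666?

gcd first: 1666 = 2·637 + 392; 637 = 1·392 + 245; 392 = 1·245 + 147; 245 = 1·147 + 98; 147 = 1·98 + 49; 98 = 2·49 + 0 → gcd = 49
lcm = 637·1666/gcd = 1061242/49 = 21658

21658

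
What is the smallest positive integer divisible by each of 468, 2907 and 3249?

2872116

468 = 2² · 3² · 13; 2907 = 3² · 17 · 19; 3249 = 3² · 19²
lcm takes max exponent of each prime: 2² · 3² · 13 · 17 · 19² = 2872116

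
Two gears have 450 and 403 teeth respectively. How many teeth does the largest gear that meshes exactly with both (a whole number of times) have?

450 = 2 · 3² · 5²
403 = 13 · 31
Common: 1 = 1

1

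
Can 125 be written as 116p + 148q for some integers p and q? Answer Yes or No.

By Bézout, 116p + 148q = 125 has integer solutions iff gcd(116, 148) | 125.
Euclid: 148 = 1·116 + 32; 116 = 3·32 + 20; 32 = 1·20 + 12; 20 = 1·12 + 8; 12 = 1·8 + 4; 8 = 2·4 + 0. gcd = 4; 125 mod 4 = 1. No.

No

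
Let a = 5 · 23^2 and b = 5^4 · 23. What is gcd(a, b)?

min exponent per shared prime: 5 · 23 = 115

115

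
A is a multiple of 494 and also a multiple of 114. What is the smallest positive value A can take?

1482

gcd first: 494 = 4·114 + 38; 114 = 3·38 + 0 → gcd = 38
lcm = 494·114/gcd = 56316/38 = 1482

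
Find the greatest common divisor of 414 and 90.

414 = 2 · 3² · 23
90 = 2 · 3² · 5
Common: 2 · 3² = 18

18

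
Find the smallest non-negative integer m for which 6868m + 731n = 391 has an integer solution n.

14

Euclid: 6868 = 9·731 + 289; 731 = 2·289 + 153; 289 = 1·153 + 136; 153 = 1·136 + 17; 136 = 8·17 + 0 → gcd = 17; 391 = 17·23.
Back-substitution yields 6868·(-5) + 731·(47) = 17, so one solution is m = -5·23 = -115, n = 47·23 = 1081.
Solutions in m differ by 731/17 = 43; the one in [0, 43) is -115 mod 43 = 14.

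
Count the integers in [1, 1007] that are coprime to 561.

Prime factors of 561: 3, 11, 17. Count integers ≤ 1007 divisible by none of them.
By inclusion–exclusion: 1007 − ⌊1007/3⌋ − ⌊1007/11⌋ − ⌊1007/17⌋ + ⌊1007/33⌋ + ⌊1007/51⌋ + ⌊1007/187⌋ − ⌊1007/561⌋ = 575.

575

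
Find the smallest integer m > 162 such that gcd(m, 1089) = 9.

171

gcd(m, 1089) = 9 forces 9 | m; write m = 9s. Then gcd(9s, 9·121) = 9·gcd(s, 121), so need gcd(s, 121) = 1.
9s > 162 gives s ≥ 19. The least s ≥ 19 coprime to 121 is 19, so m = 9·19 = 171.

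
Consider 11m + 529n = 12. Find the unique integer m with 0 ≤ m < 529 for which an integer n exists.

482

Euclid: 529 = 48·11 + 1; 11 = 11·1 + 0 → gcd = 1; 12 = 1·12.
Back-substitution yields 11·(-48) + 529·(1) = 1, so one solution is m = -48·12 = -576, n = 1·12 = 12.
Solutions in m differ by 529/1 = 529; the one in [0, 529) is -576 mod 529 = 482.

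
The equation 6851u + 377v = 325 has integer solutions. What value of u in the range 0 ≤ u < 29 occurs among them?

5

gcd(6851, 377) = 13 (Euclid: 6851 = 18·377 + 65; 377 = 5·65 + 52; 65 = 1·52 + 13; 52 = 4·13 + 0), and 13 | 325.
Extended Euclid: 6851·(6) + 377·(-109) = 13. Scale by 25: u₀ = 150.
General solution u = u₀ + 29t; reducing mod 29 gives u = 5 (and v = -90).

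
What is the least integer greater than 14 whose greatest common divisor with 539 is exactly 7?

Multiples of 7 above 14: 7·3, 7·4, … . Need the cofactor coprime to 539/7 = 77.
Checking s = 3, 4, … the first with gcd(s, 77) = 1 is s = 3, giving 21.

21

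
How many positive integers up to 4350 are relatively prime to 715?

2920

715 = 5·11·13. Inclusion–exclusion on these primes:
4350 − ⌊4350/5⌋ − ⌊4350/11⌋ − ⌊4350/13⌋ + ⌊4350/55⌋ + ⌊4350/65⌋ + ⌊4350/143⌋ − ⌊4350/715⌋ = 2920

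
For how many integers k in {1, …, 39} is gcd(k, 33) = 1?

33 = 3·11. Inclusion–exclusion on these primes:
39 − ⌊39/3⌋ − ⌊39/11⌋ + ⌊39/33⌋ = 24

24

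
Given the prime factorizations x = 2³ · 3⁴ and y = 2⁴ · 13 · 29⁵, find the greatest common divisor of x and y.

min exponent per shared prime: 2³ = 8

8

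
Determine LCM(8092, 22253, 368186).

lcm(8092, 22253) = 8092·22253/gcd = 180071276/2023 = 89012
lcm(89012, 368186) = 89012·368186/gcd = 32772972232/4046 = 8100092

8100092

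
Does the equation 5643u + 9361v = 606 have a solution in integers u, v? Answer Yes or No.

By Bézout, 5643u + 9361v = 606 has integer solutions iff gcd(5643, 9361) | 606.
Euclid: 9361 = 1·5643 + 3718; 5643 = 1·3718 + 1925; 3718 = 1·1925 + 1793; 1925 = 1·1793 + 132; 1793 = 13·132 + 77; 132 = 1·77 + 55; 77 = 1·55 + 22; 55 = 2·22 + 11; 22 = 2·11 + 0. gcd = 11; 606 mod 11 = 1. No.

No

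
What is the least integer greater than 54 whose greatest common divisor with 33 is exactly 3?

gcd(x, 33) = 3 forces 3 | x; write x = 3s. Then gcd(3s, 3·11) = 3·gcd(s, 11), so need gcd(s, 11) = 1.
3s > 54 gives s ≥ 19. The least s ≥ 19 coprime to 11 is 19, so x = 3·19 = 57.

57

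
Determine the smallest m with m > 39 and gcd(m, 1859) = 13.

52

Multiples of 13 above 39: 13·4, 13·5, … . Need the cofactor coprime to 1859/13 = 143.
Checking s = 4, 5, … the first with gcd(s, 143) = 1 is s = 4, giving 52.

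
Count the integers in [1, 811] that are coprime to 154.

Prime factors of 154: 2, 7, 11. Count integers ≤ 811 divisible by none of them.
By inclusion–exclusion: 811 − ⌊811/2⌋ − ⌊811/7⌋ − ⌊811/11⌋ + ⌊811/14⌋ + ⌊811/22⌋ + ⌊811/77⌋ − ⌊811/154⌋ = 316.

316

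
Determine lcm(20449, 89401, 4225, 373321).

597397597225

lcm(20449, 89401) = 20449·89401/gcd = 1828161049/169 = 10817521
lcm(10817521, 4225) = 10817521·4225/gcd = 45704026225/169 = 270438025
lcm(270438025, 373321) = 270438025·373321/gcd = 100960193931025/169 = 597397597225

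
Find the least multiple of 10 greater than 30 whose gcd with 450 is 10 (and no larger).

40

gcd(t, 450) = 10 forces 10 | t; write t = 10s. Then gcd(10s, 10·45) = 10·gcd(s, 45), so need gcd(s, 45) = 1.
10s > 30 gives s ≥ 4. The least s ≥ 4 coprime to 45 is 4, so t = 10·4 = 40.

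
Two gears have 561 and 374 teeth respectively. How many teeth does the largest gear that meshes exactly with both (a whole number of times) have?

187

Euclid: 561 = 1·374 + 187; 374 = 2·187 + 0. Last nonzero remainder: 187.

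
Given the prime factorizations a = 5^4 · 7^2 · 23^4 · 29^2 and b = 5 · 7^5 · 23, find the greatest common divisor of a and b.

min exponent per shared prime: 5 · 7^2 · 23 = 5635

5635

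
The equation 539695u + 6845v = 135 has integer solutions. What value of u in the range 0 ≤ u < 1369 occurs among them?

665

gcd(539695, 6845) = 5 (Euclid: 539695 = 78·6845 + 5785; 6845 = 1·5785 + 1060; 5785 = 5·1060 + 485; 1060 = 2·485 + 90; 485 = 5·90 + 35; 90 = 2·35 + 20; 35 = 1·20 + 15; 20 = 1·15 + 5; 15 = 3·5 + 0), and 5 | 135.
Extended Euclid: 539695·(-381) + 6845·(30040) = 5. Scale by 27: u₀ = -10287.
General solution u = u₀ + 1369t; reducing mod 1369 gives u = 665 (and v = -52432).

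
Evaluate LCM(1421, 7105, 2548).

369460

1421 = 7² · 29; 7105 = 5 · 7² · 29; 2548 = 2² · 7² · 13
lcm takes max exponent of each prime: 2² · 5 · 7² · 13 · 29 = 369460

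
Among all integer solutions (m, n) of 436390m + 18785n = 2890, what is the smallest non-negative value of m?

Reduce mod 18785: 436390m ≡ 2890 (mod 18785). With g = gcd(436390, 18785) = 1445 dividing 2890, divide through: 302m ≡ 2 (mod 13).
Since gcd(302, 13) = 1, m ≡ 2·(302)⁻¹ ≡ 5 (mod 13). Smallest non-negative: 5.

5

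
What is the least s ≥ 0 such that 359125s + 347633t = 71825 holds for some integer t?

97

Reduce mod 347633: 359125s ≡ 71825 (mod 347633). With g = gcd(359125, 347633) = 2873 dividing 71825, divide through: 125s ≡ 25 (mod 121).
Since gcd(125, 121) = 1, s ≡ 25·(125)⁻¹ ≡ 97 (mod 121). Smallest non-negative: 97.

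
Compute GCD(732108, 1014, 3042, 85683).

gcd(732108, 1014): 732108 = 722·1014 + 0 → 1014
gcd(1014, 3042): 3042 = 3·1014 + 0 → 1014
gcd(1014, 85683): 85683 = 84·1014 + 507; 1014 = 2·507 + 0 → 507

507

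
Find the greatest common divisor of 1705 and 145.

5

Euclid: 1705 = 11·145 + 110; 145 = 1·110 + 35; 110 = 3·35 + 5; 35 = 7·5 + 0. Last nonzero remainder: 5.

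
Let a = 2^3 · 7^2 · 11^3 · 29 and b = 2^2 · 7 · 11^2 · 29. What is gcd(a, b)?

min exponent per shared prime: 2^2 · 7 · 11^2 · 29 = 98252

98252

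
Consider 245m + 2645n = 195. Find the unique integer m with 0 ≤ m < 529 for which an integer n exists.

gcd(245, 2645) = 5 (Euclid: 2645 = 10·245 + 195; 245 = 1·195 + 50; 195 = 3·50 + 45; 50 = 1·45 + 5; 45 = 9·5 + 0), and 5 | 195.
Extended Euclid: 245·(54) + 2645·(-5) = 5. Scale by 39: m₀ = 2106.
General solution m = m₀ + 529t; reducing mod 529 gives m = 519 (and n = -48).

519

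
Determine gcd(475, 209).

Euclid: 475 = 2·209 + 57; 209 = 3·57 + 38; 57 = 1·38 + 19; 38 = 2·19 + 0. Last nonzero remainder: 19.

19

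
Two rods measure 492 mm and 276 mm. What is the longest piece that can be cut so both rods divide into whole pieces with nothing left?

492 = 2² · 3 · 41
276 = 2² · 3 · 23
Common: 2² · 3 = 12

12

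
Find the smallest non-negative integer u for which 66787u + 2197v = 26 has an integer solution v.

962

gcd(66787, 2197) = 1 (Euclid: 66787 = 30·2197 + 877; 2197 = 2·877 + 443; 877 = 1·443 + 434; 443 = 1·434 + 9; 434 = 48·9 + 2; 9 = 4·2 + 1; 2 = 2·1 + 0), and 1 | 26.
Extended Euclid: 66787·(-977) + 2197·(29700) = 1. Scale by 26: u₀ = -25402.
General solution u = u₀ + 2197t; reducing mod 2197 gives u = 962 (and v = -29244).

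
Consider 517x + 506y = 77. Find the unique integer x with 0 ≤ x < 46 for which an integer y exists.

7

gcd(517, 506) = 11 (Euclid: 517 = 1·506 + 11; 506 = 46·11 + 0), and 11 | 77.
Extended Euclid: 517·(1) + 506·(-1) = 11. Scale by 7: x₀ = 7.
General solution x = x₀ + 46t; reducing mod 46 gives x = 7 (and y = -7).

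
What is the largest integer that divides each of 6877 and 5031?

13

6877 = 13 · 23²
5031 = 3² · 13 · 43
Common: 13 = 13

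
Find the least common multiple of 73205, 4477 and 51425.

230229725

lcm(73205, 4477) = 73205·4477/gcd = 327738785/121 = 2708585
lcm(2708585, 51425) = 2708585·51425/gcd = 139288983625/605 = 230229725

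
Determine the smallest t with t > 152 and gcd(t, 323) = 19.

Multiples of 19 above 152: 19·9, 19·10, … . Need the cofactor coprime to 323/19 = 17.
Checking s = 9, 10, … the first with gcd(s, 17) = 1 is s = 9, giving 171.

171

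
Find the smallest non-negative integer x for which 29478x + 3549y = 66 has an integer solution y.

Reduce mod 3549: 29478x ≡ 66 (mod 3549). With g = gcd(29478, 3549) = 3 dividing 66, divide through: 9826x ≡ 22 (mod 1183).
Since gcd(9826, 1183) = 1, x ≡ 22·(9826)⁻¹ ≡ 353 (mod 1183). Smallest non-negative: 353.

353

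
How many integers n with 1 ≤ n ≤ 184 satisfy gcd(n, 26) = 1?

85

26 = 2·13. Inclusion–exclusion on these primes:
184 − ⌊184/2⌋ − ⌊184/13⌋ + ⌊184/26⌋ = 85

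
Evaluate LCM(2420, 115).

gcd first: 2420 = 21·115 + 5; 115 = 23·5 + 0 → gcd = 5
lcm = 2420·115/gcd = 278300/5 = 55660

55660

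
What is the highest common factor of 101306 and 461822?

101306 = 2 · 37³
461822 = 2 · 17³ · 47
Common: 2 = 2

2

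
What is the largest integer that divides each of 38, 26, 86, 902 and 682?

2

38 = 2 · 19; 26 = 2 · 13; 86 = 2 · 43; 902 = 2 · 11 · 41; 682 = 2 · 11 · 31
gcd takes min exponent of each prime: 2 = 2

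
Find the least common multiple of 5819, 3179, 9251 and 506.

5819 = 11 · 23²; 3179 = 11 · 17²; 9251 = 11 · 29²; 506 = 2 · 11 · 23
lcm takes max exponent of each prime: 2 · 11 · 17² · 23² · 29² = 2828604262

2828604262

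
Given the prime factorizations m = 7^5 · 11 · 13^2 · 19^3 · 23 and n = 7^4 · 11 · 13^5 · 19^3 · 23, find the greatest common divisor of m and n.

704141901463

min exponent per shared prime: 7^4 · 11 · 13^2 · 19^3 · 23 = 704141901463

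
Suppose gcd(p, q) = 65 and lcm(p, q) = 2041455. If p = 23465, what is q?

5655

p·q = gcd·lcm = 65·2041455 = 132694575, so q = 132694575/23465 = 5655.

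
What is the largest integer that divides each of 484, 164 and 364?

4

gcd(484, 164): 484 = 2·164 + 156; 164 = 1·156 + 8; 156 = 19·8 + 4; 8 = 2·4 + 0 → 4
gcd(4, 364): 364 = 91·4 + 0 → 4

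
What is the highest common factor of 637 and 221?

Euclid: 637 = 2·221 + 195; 221 = 1·195 + 26; 195 = 7·26 + 13; 26 = 2·13 + 0. Last nonzero remainder: 13.

13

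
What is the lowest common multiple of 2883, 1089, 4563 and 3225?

570384468225

2883 = 3 · 31²; 1089 = 3² · 11²; 4563 = 3³ · 13²; 3225 = 3 · 5² · 43
lcm takes max exponent of each prime: 3³ · 5² · 11² · 13² · 31² · 43 = 570384468225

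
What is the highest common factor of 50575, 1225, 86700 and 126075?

gcd(50575, 1225): 50575 = 41·1225 + 350; 1225 = 3·350 + 175; 350 = 2·175 + 0 → 175
gcd(175, 86700): 86700 = 495·175 + 75; 175 = 2·75 + 25; 75 = 3·25 + 0 → 25
gcd(25, 126075): 126075 = 5043·25 + 0 → 25

25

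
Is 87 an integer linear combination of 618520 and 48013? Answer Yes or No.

By Bézout, 618520x − 48013y = 87 has integer solutions iff gcd(618520, 48013) | 87.
Euclid: 618520 = 12·48013 + 42364; 48013 = 1·42364 + 5649; 42364 = 7·5649 + 2821; 5649 = 2·2821 + 7; 2821 = 403·7 + 0. gcd = 7; 87 mod 7 = 3. No.

No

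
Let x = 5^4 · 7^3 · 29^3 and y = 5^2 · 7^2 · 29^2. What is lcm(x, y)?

max exponent per prime: 5^4 · 7^3 · 29^3 = 5228391875

5228391875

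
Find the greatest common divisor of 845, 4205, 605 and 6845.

845 = 5 · 13²; 4205 = 5 · 29²; 605 = 5 · 11²; 6845 = 5 · 37²
gcd takes min exponent of each prime: 5 = 5

5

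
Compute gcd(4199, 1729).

4199 = 13 · 17 · 19
1729 = 7 · 13 · 19
Common: 13 · 19 = 247

247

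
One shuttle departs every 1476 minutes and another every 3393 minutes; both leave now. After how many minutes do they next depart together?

gcd first: 3393 = 2·1476 + 441; 1476 = 3·441 + 153; 441 = 2·153 + 135; 153 = 1·135 + 18; 135 = 7·18 + 9; 18 = 2·9 + 0 → gcd = 9
lcm = 1476·3393/gcd = 5008068/9 = 556452

556452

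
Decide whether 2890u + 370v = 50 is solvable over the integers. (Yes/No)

gcd(2890, 370): 2890 = 7·370 + 300; 370 = 1·300 + 70; 300 = 4·70 + 20; 70 = 3·20 + 10; 20 = 2·10 + 0 → 10
10 divides 50, so a solution exists.

Yes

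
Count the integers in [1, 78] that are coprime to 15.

15 = 3·5. Inclusion–exclusion on these primes:
78 − ⌊78/3⌋ − ⌊78/5⌋ + ⌊78/15⌋ = 42

42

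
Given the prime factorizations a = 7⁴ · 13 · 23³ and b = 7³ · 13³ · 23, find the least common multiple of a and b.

max exponent per prime: 7⁴ · 13³ · 23³ = 64180888499

64180888499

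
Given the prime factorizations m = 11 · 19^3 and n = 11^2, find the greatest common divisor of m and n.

11

min exponent per shared prime: 11 = 11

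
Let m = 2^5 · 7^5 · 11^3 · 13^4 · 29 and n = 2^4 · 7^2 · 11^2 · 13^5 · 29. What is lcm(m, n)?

7707845365988768

max exponent per prime: 2^5 · 7^5 · 11^3 · 13^5 · 29 = 7707845365988768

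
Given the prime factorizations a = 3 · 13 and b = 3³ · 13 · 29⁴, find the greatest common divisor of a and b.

min exponent per shared prime: 3 · 13 = 39

39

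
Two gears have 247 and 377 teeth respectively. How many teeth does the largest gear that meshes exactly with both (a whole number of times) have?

247 = 13 · 19
377 = 13 · 29
Common: 13 = 13

13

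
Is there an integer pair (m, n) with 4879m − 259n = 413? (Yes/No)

Yes

gcd(4879, 259): 4879 = 18·259 + 217; 259 = 1·217 + 42; 217 = 5·42 + 7; 42 = 6·7 + 0 → 7
7 divides 413, so a solution exists.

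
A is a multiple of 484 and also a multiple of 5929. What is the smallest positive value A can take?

gcd first: 5929 = 12·484 + 121; 484 = 4·121 + 0 → gcd = 121
lcm = 484·5929/gcd = 2869636/121 = 23716

23716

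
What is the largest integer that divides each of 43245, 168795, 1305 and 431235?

45

43245 = 3² · 5 · 31²; 168795 = 3² · 5 · 11² · 31; 1305 = 3² · 5 · 29; 431235 = 3² · 5 · 7 · 37²
gcd takes min exponent of each prime: 3² · 5 = 45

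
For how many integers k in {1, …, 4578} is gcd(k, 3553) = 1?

3711

3553 = 11·17·19. Inclusion–exclusion on these primes:
4578 − ⌊4578/11⌋ − ⌊4578/17⌋ − ⌊4578/19⌋ + ⌊4578/187⌋ + ⌊4578/209⌋ + ⌊4578/323⌋ − ⌊4578/3553⌋ = 3711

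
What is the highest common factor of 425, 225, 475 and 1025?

25

425 = 5² · 17; 225 = 3² · 5²; 475 = 5² · 19; 1025 = 5² · 41
gcd takes min exponent of each prime: 5² = 25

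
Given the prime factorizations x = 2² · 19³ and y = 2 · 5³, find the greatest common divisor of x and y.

2

min exponent per shared prime: 2 = 2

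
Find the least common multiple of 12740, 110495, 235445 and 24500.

138041403500

12740 = 2² · 5 · 7² · 13; 110495 = 5 · 7² · 11 · 41; 235445 = 5 · 7² · 31²; 24500 = 2² · 5³ · 7²
lcm takes max exponent of each prime: 2² · 5³ · 7² · 11 · 13 · 31² · 41 = 138041403500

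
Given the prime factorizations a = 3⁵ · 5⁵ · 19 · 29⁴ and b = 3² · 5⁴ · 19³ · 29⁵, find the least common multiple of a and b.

max exponent per prime: 3⁵ · 5⁵ · 19³ · 29⁵ = 106833409221290625

106833409221290625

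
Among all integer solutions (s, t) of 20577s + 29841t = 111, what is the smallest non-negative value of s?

306

gcd(20577, 29841) = 3 (Euclid: 29841 = 1·20577 + 9264; 20577 = 2·9264 + 2049; 9264 = 4·2049 + 1068; 2049 = 1·1068 + 981; 1068 = 1·981 + 87; 981 = 11·87 + 24; 87 = 3·24 + 15; 24 = 1·15 + 9; 15 = 1·9 + 6; 9 = 1·6 + 3; 6 = 2·3 + 0), and 3 | 111.
Extended Euclid: 20577·(3772) + 29841·(-2601) = 3. Scale by 37: s₀ = 139564.
General solution s = s₀ + 9947k; reducing mod 9947 gives s = 306 (and t = -211).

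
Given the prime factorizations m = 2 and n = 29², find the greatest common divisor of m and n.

1

min exponent per shared prime: (none) = 1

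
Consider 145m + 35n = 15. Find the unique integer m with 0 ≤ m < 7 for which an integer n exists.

3

Reduce mod 35: 145m ≡ 15 (mod 35). With g = gcd(145, 35) = 5 dividing 15, divide through: 29m ≡ 3 (mod 7).
Since gcd(29, 7) = 1, m ≡ 3·(29)⁻¹ ≡ 3 (mod 7). Smallest non-negative: 3.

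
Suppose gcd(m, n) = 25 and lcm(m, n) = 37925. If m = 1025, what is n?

925

Using mn = gcd(m,n)·lcm(m,n) = 25·37925 = 948125, we get n = 948125/1025 = 925.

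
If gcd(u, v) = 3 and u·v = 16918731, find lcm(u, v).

5639577

gcd·lcm = product, so lcm = 16918731/3 = 5639577.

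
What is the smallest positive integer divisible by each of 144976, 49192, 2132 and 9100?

lcm(144976, 49192) = 144976·49192/gcd = 7131659392/104 = 68573648
lcm(68573648, 2132) = 68573648·2132/gcd = 146199017536/2132 = 68573648
lcm(68573648, 9100) = 68573648·9100/gcd = 624020196800/52 = 12000388400

12000388400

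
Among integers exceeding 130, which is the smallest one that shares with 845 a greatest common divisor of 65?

Multiples of 65 above 130: 65·3, 65·4, … . Need the cofactor coprime to 845/65 = 13.
Checking s = 3, 4, … the first with gcd(s, 13) = 1 is s = 3, giving 195.

195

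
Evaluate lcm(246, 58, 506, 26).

23463726

246 = 2 · 3 · 41; 58 = 2 · 29; 506 = 2 · 11 · 23; 26 = 2 · 13
lcm takes max exponent of each prime: 2 · 3 · 11 · 13 · 23 · 29 · 41 = 23463726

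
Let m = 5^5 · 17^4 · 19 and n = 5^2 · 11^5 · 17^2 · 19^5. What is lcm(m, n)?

max exponent per prime: 5^5 · 11^5 · 17^4 · 19^5 = 104082361614726653125

104082361614726653125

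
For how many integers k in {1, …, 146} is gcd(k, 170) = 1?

55

170 = 2·5·17. Inclusion–exclusion on these primes:
146 − ⌊146/2⌋ − ⌊146/5⌋ − ⌊146/17⌋ + ⌊146/10⌋ + ⌊146/34⌋ + ⌊146/85⌋ − ⌊146/170⌋ = 55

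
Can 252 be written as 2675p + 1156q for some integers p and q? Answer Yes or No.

Yes

By Bézout, 2675p + 1156q = 252 has integer solutions iff gcd(2675, 1156) | 252.
Euclid: 2675 = 2·1156 + 363; 1156 = 3·363 + 67; 363 = 5·67 + 28; 67 = 2·28 + 11; 28 = 2·11 + 6; 11 = 1·6 + 5; 6 = 1·5 + 1; 5 = 5·1 + 0. gcd = 1; 252 mod 1 = 0. Yes.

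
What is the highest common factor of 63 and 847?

7

Euclid: 847 = 13·63 + 28; 63 = 2·28 + 7; 28 = 4·7 + 0. Last nonzero remainder: 7.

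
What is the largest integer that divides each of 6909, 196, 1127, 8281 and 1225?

gcd(6909, 196): 6909 = 35·196 + 49; 196 = 4·49 + 0 → 49
gcd(49, 1127): 1127 = 23·49 + 0 → 49
gcd(49, 8281): 8281 = 169·49 + 0 → 49
gcd(49, 1225): 1225 = 25·49 + 0 → 49

49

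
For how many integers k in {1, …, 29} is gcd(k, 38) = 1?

38 = 2·19. Inclusion–exclusion on these primes:
29 − ⌊29/2⌋ − ⌊29/19⌋ + ⌊29/38⌋ = 14

14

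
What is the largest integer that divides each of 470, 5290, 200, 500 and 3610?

gcd(470, 5290): 5290 = 11·470 + 120; 470 = 3·120 + 110; 120 = 1·110 + 10; 110 = 11·10 + 0 → 10
gcd(10, 200): 200 = 20·10 + 0 → 10
gcd(10, 500): 500 = 50·10 + 0 → 10
gcd(10, 3610): 3610 = 361·10 + 0 → 10

10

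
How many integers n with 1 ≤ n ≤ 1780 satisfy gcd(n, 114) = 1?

562

114 = 2·3·19. Inclusion–exclusion on these primes:
1780 − ⌊1780/2⌋ − ⌊1780/3⌋ − ⌊1780/19⌋ + ⌊1780/6⌋ + ⌊1780/38⌋ + ⌊1780/57⌋ − ⌊1780/114⌋ = 562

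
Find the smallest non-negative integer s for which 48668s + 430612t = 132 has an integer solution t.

46611

Reduce mod 430612: 48668s ≡ 132 (mod 430612). With g = gcd(48668, 430612) = 4 dividing 132, divide through: 12167s ≡ 33 (mod 107653).
Since gcd(12167, 107653) = 1, s ≡ 33·(12167)⁻¹ ≡ 46611 (mod 107653). Smallest non-negative: 46611.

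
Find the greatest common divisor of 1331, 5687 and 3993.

1331 = 11³; 5687 = 11² · 47; 3993 = 3 · 11³
gcd takes min exponent of each prime: 11² = 121

121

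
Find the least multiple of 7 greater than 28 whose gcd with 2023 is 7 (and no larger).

gcd(t, 2023) = 7 forces 7 | t; write t = 7s. Then gcd(7s, 7·289) = 7·gcd(s, 289), so need gcd(s, 289) = 1.
7s > 28 gives s ≥ 5. The least s ≥ 5 coprime to 289 is 5, so t = 7·5 = 35.

35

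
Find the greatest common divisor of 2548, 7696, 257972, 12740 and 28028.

gcd(2548, 7696): 7696 = 3·2548 + 52; 2548 = 49·52 + 0 → 52
gcd(52, 257972): 257972 = 4961·52 + 0 → 52
gcd(52, 12740): 12740 = 245·52 + 0 → 52
gcd(52, 28028): 28028 = 539·52 + 0 → 52

52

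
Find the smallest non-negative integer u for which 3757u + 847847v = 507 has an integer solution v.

9704

Reduce mod 847847: 3757u ≡ 507 (mod 847847). With g = gcd(3757, 847847) = 13 dividing 507, divide through: 289u ≡ 39 (mod 65219).
Since gcd(289, 65219) = 1, u ≡ 39·(289)⁻¹ ≡ 9704 (mod 65219). Smallest non-negative: 9704.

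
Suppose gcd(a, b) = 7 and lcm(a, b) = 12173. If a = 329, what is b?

259

a·b = gcd·lcm = 7·12173 = 85211, so b = 85211/329 = 259.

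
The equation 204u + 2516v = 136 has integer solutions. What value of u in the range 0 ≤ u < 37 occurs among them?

Reduce mod 2516: 204u ≡ 136 (mod 2516). With g = gcd(204, 2516) = 68 dividing 136, divide through: 3u ≡ 2 (mod 37).
Since gcd(3, 37) = 1, u ≡ 2·(3)⁻¹ ≡ 13 (mod 37). Smallest non-negative: 13.

13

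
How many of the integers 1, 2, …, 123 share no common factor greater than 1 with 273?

65

273 = 3·7·13. Inclusion–exclusion on these primes:
123 − ⌊123/3⌋ − ⌊123/7⌋ − ⌊123/13⌋ + ⌊123/21⌋ + ⌊123/39⌋ + ⌊123/91⌋ − ⌊123/273⌋ = 65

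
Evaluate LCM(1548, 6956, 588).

lcm(1548, 6956) = 1548·6956/gcd = 10767888/4 = 2691972
lcm(2691972, 588) = 2691972·588/gcd = 1582879536/12 = 131906628

131906628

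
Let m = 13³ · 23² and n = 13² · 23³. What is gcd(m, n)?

min exponent per shared prime: 13² · 23² = 89401

89401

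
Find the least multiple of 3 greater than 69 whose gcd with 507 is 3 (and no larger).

gcd(x, 507) = 3 forces 3 | x; write x = 3s. Then gcd(3s, 3·169) = 3·gcd(s, 169), so need gcd(s, 169) = 1.
3s > 69 gives s ≥ 24. The least s ≥ 24 coprime to 169 is 24, so x = 3·24 = 72.

72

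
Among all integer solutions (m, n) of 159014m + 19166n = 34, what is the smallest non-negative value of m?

Reduce mod 19166: 159014m ≡ 34 (mod 19166). With g = gcd(159014, 19166) = 2 dividing 34, divide through: 79507m ≡ 17 (mod 9583).
Since gcd(79507, 9583) = 1, m ≡ 17·(79507)⁻¹ ≡ 8501 (mod 9583). Smallest non-negative: 8501.

8501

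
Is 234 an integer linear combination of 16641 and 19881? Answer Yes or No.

gcd(16641, 19881): 19881 = 1·16641 + 3240; 16641 = 5·3240 + 441; 3240 = 7·441 + 153; 441 = 2·153 + 135; 153 = 1·135 + 18; 135 = 7·18 + 9; 18 = 2·9 + 0 → 9
9 divides 234, so a solution exists.

Yes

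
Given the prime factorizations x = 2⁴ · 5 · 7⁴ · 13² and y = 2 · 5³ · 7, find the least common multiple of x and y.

811538000

max exponent per prime: 2⁴ · 5³ · 7⁴ · 13² = 811538000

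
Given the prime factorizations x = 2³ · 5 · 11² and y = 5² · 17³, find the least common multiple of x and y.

118894600

max exponent per prime: 2³ · 5² · 11² · 17³ = 118894600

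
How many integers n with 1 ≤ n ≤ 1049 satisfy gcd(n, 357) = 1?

565

Prime factors of 357: 3, 7, 17. Count integers ≤ 1049 divisible by none of them.
By inclusion–exclusion: 1049 − ⌊1049/3⌋ − ⌊1049/7⌋ − ⌊1049/17⌋ + ⌊1049/21⌋ + ⌊1049/51⌋ + ⌊1049/119⌋ − ⌊1049/357⌋ = 565.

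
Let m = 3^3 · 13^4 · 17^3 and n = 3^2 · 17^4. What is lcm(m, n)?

max exponent per prime: 3^3 · 13^4 · 17^4 = 64406968587

64406968587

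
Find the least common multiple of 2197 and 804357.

1767172329

gcd first: 804357 = 366·2197 + 255; 2197 = 8·255 + 157; 255 = 1·157 + 98; 157 = 1·98 + 59; 98 = 1·59 + 39; 59 = 1·39 + 20; 39 = 1·20 + 19; 20 = 1·19 + 1; 19 = 19·1 + 0 → gcd = 1
lcm = 2197·804357/gcd = 1767172329/1 = 1767172329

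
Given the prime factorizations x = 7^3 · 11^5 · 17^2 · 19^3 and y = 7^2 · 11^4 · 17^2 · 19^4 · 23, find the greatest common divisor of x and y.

min exponent per shared prime: 7^2 · 11^4 · 17^2 · 19^3 = 1422084707659

1422084707659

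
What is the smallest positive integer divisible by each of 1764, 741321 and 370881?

2493803844

1764 = 2² · 3² · 7²; 741321 = 3² · 7² · 41²; 370881 = 3² · 7² · 29²
lcm takes max exponent of each prime: 2² · 3² · 7² · 29² · 41² = 2493803844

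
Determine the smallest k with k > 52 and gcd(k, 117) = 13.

gcd(k, 117) = 13 forces 13 | k; write k = 13s. Then gcd(13s, 13·9) = 13·gcd(s, 9), so need gcd(s, 9) = 1.
13s > 52 gives s ≥ 5. The least s ≥ 5 coprime to 9 is 5, so k = 13·5 = 65.

65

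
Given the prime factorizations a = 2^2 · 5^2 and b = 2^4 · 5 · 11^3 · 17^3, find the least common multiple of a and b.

2615681200

max exponent per prime: 2^4 · 5^2 · 11^3 · 17^3 = 2615681200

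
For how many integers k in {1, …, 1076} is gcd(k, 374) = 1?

460

374 = 2·11·17. Inclusion–exclusion on these primes:
1076 − ⌊1076/2⌋ − ⌊1076/11⌋ − ⌊1076/17⌋ + ⌊1076/22⌋ + ⌊1076/34⌋ + ⌊1076/187⌋ − ⌊1076/374⌋ = 460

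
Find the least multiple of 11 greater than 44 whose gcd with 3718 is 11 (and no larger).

55

3718 = 11·338. Any a with gcd(a, 3718) = 11 is a multiple of 11, say 11s, with s coprime to 338.
Need s > 44/11, so s ≥ 5. First s ≥ 5 with gcd(s, 338) = 1 is s = 5. Thus a = 11·5 = 55.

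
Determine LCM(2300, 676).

388700

2300 = 2² · 5² · 23; 676 = 2² · 13²
max exponents: 2² · 5² · 13² · 23 = 388700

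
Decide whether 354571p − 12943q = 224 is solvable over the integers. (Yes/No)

By Bézout, 354571p − 12943q = 224 has integer solutions iff gcd(354571, 12943) | 224.
Euclid: 354571 = 27·12943 + 5110; 12943 = 2·5110 + 2723; 5110 = 1·2723 + 2387; 2723 = 1·2387 + 336; 2387 = 7·336 + 35; 336 = 9·35 + 21; 35 = 1·21 + 14; 21 = 1·14 + 7; 14 = 2·7 + 0. gcd = 7; 224 mod 7 = 0. Yes.

Yes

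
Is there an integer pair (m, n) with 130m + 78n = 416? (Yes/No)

By Bézout, 130m + 78n = 416 has integer solutions iff gcd(130, 78) | 416.
Euclid: 130 = 1·78 + 52; 78 = 1·52 + 26; 52 = 2·26 + 0. gcd = 26; 416 mod 26 = 0. Yes.

Yes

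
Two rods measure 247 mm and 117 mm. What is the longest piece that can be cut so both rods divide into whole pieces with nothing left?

247 = 13 · 19
117 = 3² · 13
Common: 13 = 13

13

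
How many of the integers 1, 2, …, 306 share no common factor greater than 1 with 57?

57 = 3·19. Inclusion–exclusion on these primes:
306 − ⌊306/3⌋ − ⌊306/19⌋ + ⌊306/57⌋ = 193

193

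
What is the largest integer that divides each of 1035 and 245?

5

Euclid: 1035 = 4·245 + 55; 245 = 4·55 + 25; 55 = 2·25 + 5; 25 = 5·5 + 0. Last nonzero remainder: 5.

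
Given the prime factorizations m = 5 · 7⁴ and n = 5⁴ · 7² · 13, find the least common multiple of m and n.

max exponent per prime: 5⁴ · 7⁴ · 13 = 19508125

19508125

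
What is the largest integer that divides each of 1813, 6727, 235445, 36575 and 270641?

gcd(1813, 6727): 6727 = 3·1813 + 1288; 1813 = 1·1288 + 525; 1288 = 2·525 + 238; 525 = 2·238 + 49; 238 = 4·49 + 42; 49 = 1·42 + 7; 42 = 6·7 + 0 → 7
gcd(7, 235445): 235445 = 33635·7 + 0 → 7
gcd(7, 36575): 36575 = 5225·7 + 0 → 7
gcd(7, 270641): 270641 = 38663·7 + 0 → 7

7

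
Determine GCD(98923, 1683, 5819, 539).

11

gcd(98923, 1683): 98923 = 58·1683 + 1309; 1683 = 1·1309 + 374; 1309 = 3·374 + 187; 374 = 2·187 + 0 → 187
gcd(187, 5819): 5819 = 31·187 + 22; 187 = 8·22 + 11; 22 = 2·11 + 0 → 11
gcd(11, 539): 539 = 49·11 + 0 → 11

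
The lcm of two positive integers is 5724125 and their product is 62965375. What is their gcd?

11

gcd·lcm = product, so gcd = 62965375/5724125 = 11.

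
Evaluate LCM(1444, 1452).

524172

gcd first: 1452 = 1·1444 + 8; 1444 = 180·8 + 4; 8 = 2·4 + 0 → gcd = 4
lcm = 1444·1452/gcd = 2096688/4 = 524172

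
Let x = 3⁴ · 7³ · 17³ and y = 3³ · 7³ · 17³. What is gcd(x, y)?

45499293

min exponent per shared prime: 3³ · 7³ · 17³ = 45499293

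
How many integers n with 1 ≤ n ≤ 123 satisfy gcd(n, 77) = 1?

96

Prime factors of 77: 7, 11. Count integers ≤ 123 divisible by none of them.
By inclusion–exclusion: 123 − ⌊123/7⌋ − ⌊123/11⌋ + ⌊123/77⌋ = 96.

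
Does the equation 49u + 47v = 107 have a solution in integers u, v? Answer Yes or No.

Yes

By Bézout, 49u + 47v = 107 has integer solutions iff gcd(49, 47) | 107.
Euclid: 49 = 1·47 + 2; 47 = 23·2 + 1; 2 = 2·1 + 0. gcd = 1; 107 mod 1 = 0. Yes.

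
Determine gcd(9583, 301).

7

9583 = 7 · 37²
301 = 7 · 43
Common: 7 = 7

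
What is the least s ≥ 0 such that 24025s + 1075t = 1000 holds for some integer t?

gcd(24025, 1075) = 25 (Euclid: 24025 = 22·1075 + 375; 1075 = 2·375 + 325; 375 = 1·325 + 50; 325 = 6·50 + 25; 50 = 2·25 + 0), and 25 | 1000.
Extended Euclid: 24025·(-20) + 1075·(447) = 25. Scale by 40: s₀ = -800.
General solution s = s₀ + 43k; reducing mod 43 gives s = 17 (and t = -379).

17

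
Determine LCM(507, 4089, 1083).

249465801

507 = 3 · 13²; 4089 = 3 · 29 · 47; 1083 = 3 · 19²
lcm takes max exponent of each prime: 3 · 13² · 19² · 29 · 47 = 249465801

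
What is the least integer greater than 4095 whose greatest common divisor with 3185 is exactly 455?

gcd(x, 3185) = 455 forces 455 | x; write x = 455s. Then gcd(455s, 455·7) = 455·gcd(s, 7), so need gcd(s, 7) = 1.
455s > 4095 gives s ≥ 10. The least s ≥ 10 coprime to 7 is 10, so x = 455·10 = 4550.

4550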